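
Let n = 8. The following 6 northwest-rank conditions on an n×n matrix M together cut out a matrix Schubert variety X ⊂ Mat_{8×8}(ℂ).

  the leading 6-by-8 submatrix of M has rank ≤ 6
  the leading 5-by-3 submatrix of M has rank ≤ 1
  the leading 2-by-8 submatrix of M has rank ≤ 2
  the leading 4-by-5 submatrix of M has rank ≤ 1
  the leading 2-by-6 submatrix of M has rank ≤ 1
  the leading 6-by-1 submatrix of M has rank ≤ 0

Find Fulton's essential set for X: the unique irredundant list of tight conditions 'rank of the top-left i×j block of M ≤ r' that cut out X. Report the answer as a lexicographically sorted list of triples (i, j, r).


Reconstructing r_w from the 6 given conditions:

  R[1]: 0  1  1  1  1  1  1  1
  R[2]: 0  1  1  1  1  1  2  2
  R[3]: 0  1  1  1  1  2  3  3
  R[4]: 0  1  1  1  1  2  3  4
  R[5]: 0  1  1  2  2  3  4  5
  R[6]: 0  1  2  3  3  4  5  6
  R[7]: 1  2  3  4  4  5  6  7
  R[8]: 1  2  3  4  5  6  7  8

the unique w with this rank table is (2, 7, 6, 8, 4, 3, 1, 5).

Rothe diagram D(w) (17 cells), 4 SE-corners (essential conditions):

[(2, 6, 1), (4, 5, 1), (5, 3, 1), (6, 1, 0)]


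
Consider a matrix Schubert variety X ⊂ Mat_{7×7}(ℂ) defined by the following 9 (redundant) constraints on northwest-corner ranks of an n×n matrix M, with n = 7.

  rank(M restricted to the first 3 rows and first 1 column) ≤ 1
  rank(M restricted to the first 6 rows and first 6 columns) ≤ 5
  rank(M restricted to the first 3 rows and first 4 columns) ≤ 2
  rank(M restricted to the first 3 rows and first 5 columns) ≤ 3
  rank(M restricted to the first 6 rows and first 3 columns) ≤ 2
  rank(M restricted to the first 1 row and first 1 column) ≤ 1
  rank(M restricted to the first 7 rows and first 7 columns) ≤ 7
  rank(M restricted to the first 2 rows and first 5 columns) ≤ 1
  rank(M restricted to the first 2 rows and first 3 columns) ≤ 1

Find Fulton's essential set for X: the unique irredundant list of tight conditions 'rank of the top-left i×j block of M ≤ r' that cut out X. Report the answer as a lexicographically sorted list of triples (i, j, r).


Propagating the 9 rank bounds to every northwest block:

  i=1: 1 | 1 | 1 | 1 | 1 | 1 | 1
  i=2: 1 | 1 | 1 | 1 | 1 | 2 | 2
  i=3: 1 | 2 | 2 | 2 | 2 | 3 | 3
  i=4: 1 | 2 | 2 | 3 | 3 | 4 | 4
  i=5: 1 | 2 | 2 | 3 | 4 | 5 | 5
  i=6: 1 | 2 | 2 | 3 | 4 | 5 | 6
  i=7: 1 | 2 | 3 | 4 | 5 | 6 | 7

so w = (1, 6, 2, 4, 5, 7, 3).

Rothe diagram D(w) (7 cells), 2 SE-corners (essential conditions):

[(2, 5, 1), (6, 3, 2)]


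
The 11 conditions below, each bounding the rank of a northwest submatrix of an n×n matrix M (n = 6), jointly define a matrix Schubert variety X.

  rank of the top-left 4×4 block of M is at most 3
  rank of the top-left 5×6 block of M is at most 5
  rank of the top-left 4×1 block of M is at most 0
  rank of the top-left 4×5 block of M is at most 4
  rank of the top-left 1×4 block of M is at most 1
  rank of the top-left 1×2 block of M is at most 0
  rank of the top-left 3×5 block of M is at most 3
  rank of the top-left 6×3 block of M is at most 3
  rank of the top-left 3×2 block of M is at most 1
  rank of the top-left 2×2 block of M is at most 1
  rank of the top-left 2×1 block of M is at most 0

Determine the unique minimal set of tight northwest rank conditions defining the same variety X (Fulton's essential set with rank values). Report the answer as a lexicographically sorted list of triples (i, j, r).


Recovering R(i,j) via the rank-extension bound from the 11 conditions:

  0 0 1 1 1 1
  0 1 2 2 2 2
  0 1 2 3 3 3
  0 1 2 3 4 4
  1 2 3 4 5 5
  1 2 3 4 5 6

second differences of R give the permutation w = (3, 2, 4, 5, 1, 6).

Rothe diagram D(w) (5 cells), 2 SE-corners (essential conditions):

[(1, 2, 0), (4, 1, 0)]


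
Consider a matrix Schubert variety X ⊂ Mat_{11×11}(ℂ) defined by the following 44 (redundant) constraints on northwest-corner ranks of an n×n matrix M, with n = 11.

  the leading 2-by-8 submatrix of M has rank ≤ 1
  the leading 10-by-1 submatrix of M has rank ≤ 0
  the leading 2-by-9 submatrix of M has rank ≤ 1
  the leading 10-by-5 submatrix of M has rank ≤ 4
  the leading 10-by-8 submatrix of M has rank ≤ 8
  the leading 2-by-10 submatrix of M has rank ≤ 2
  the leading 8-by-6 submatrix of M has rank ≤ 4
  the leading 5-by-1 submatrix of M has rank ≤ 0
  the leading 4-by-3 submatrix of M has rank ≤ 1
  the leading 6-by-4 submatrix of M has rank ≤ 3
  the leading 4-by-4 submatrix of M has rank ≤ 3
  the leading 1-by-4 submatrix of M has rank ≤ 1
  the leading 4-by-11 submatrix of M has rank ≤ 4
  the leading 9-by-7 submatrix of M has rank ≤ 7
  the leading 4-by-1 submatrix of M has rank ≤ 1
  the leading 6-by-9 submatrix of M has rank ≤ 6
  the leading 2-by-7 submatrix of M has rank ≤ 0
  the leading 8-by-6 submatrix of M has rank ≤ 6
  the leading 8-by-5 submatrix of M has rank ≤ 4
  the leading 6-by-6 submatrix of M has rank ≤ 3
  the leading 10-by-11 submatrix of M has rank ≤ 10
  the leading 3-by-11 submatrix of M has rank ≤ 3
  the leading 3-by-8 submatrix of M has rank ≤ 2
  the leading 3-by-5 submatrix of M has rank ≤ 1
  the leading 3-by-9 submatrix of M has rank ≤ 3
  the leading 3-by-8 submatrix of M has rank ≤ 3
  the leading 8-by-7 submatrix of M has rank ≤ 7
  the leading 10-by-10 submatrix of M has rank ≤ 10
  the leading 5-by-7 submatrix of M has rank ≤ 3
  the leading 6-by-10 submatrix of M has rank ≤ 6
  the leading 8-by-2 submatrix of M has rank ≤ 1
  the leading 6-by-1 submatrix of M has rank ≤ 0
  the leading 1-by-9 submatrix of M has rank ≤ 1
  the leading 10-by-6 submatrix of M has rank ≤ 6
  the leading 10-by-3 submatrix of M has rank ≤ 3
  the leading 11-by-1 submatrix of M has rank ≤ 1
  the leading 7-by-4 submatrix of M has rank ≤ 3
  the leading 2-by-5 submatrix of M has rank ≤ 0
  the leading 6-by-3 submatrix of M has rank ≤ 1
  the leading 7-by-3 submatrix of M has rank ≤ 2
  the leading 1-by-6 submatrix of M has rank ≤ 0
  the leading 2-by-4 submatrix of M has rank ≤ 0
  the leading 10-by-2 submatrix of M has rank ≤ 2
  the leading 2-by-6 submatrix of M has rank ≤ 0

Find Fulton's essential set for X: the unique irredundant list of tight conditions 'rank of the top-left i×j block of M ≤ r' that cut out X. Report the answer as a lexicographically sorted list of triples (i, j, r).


Reconstructing r_w from the 44 given conditions:

  0 | 0 | 0 | 0 | 0 | 0 | 0 | 1 | 1 | 1 | 1
  0 | 0 | 0 | 0 | 0 | 0 | 0 | 1 | 1 | 2 | 2
  0 | 1 | 1 | 1 | 1 | 1 | 1 | 2 | 2 | 3 | 3
  0 | 1 | 1 | 2 | 2 | 2 | 2 | 3 | 3 | 4 | 4
  0 | 1 | 1 | 2 | 3 | 3 | 3 | 4 | 4 | 5 | 5
  0 | 1 | 1 | 2 | 3 | 3 | 4 | 5 | 5 | 6 | 6
  0 | 1 | 2 | 3 | 4 | 4 | 5 | 6 | 6 | 7 | 7
  0 | 1 | 2 | 3 | 4 | 4 | 5 | 6 | 7 | 8 | 8
  0 | 1 | 2 | 3 | 4 | 5 | 6 | 7 | 8 | 9 | 9
  0 | 1 | 2 | 3 | 4 | 5 | 6 | 7 | 8 | 9 | 10
  1 | 2 | 3 | 4 | 5 | 6 | 7 | 8 | 9 | 10 | 11

so w = (8, 10, 2, 4, 5, 7, 3, 9, 6, 11, 1).

|D(w)|=28, |Ess(w)|=6:

[(2, 7, 0), (2, 9, 1), (6, 3, 1), (6, 6, 3), (8, 6, 4), (10, 1, 0)]


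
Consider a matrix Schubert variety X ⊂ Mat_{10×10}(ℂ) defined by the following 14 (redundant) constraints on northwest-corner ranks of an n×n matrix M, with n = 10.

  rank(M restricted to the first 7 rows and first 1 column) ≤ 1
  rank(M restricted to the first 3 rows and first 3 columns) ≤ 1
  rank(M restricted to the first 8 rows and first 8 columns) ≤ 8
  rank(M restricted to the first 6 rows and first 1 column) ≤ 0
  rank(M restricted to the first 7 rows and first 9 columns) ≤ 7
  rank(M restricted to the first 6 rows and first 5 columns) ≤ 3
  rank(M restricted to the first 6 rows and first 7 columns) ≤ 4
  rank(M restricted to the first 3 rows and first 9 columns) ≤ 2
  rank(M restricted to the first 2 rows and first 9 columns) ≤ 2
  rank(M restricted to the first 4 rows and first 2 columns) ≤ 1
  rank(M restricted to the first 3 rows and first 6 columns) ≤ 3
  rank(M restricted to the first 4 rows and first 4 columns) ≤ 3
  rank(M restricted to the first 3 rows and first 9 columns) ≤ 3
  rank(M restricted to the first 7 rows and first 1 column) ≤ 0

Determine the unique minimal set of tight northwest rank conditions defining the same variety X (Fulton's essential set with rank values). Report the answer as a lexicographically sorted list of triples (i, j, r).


Computing R[i][j] = min implied NW-rank bound (n=10, 14 conditions):

  i=1: 0 1 1 1 1 1 1 1 1 1
  i=2: 0 1 1 2 2 2 2 2 2 2
  i=3: 0 1 1 2 2 2 2 2 2 3
  i=4: 0 1 2 3 3 3 3 3 3 4
  i=5: 0 1 2 3 3 4 4 4 4 5
  i=6: 0 1 2 3 3 4 4 5 5 6
  i=7: 0 1 2 3 4 5 5 6 6 7
  i=8: 1 2 3 4 5 6 6 7 7 8
  i=9: 1 2 3 4 5 6 7 8 8 9
  i=10: 1 2 3 4 5 6 7 8 9 10

hence w(1..10) = (2, 4, 10, 3, 6, 8, 5, 1, 7, 9).

5 SE-corners of the 17-cell Rothe diagram give Ess(w):

[(3, 3, 1), (3, 9, 2), (6, 5, 3), (6, 7, 4), (7, 1, 0)]


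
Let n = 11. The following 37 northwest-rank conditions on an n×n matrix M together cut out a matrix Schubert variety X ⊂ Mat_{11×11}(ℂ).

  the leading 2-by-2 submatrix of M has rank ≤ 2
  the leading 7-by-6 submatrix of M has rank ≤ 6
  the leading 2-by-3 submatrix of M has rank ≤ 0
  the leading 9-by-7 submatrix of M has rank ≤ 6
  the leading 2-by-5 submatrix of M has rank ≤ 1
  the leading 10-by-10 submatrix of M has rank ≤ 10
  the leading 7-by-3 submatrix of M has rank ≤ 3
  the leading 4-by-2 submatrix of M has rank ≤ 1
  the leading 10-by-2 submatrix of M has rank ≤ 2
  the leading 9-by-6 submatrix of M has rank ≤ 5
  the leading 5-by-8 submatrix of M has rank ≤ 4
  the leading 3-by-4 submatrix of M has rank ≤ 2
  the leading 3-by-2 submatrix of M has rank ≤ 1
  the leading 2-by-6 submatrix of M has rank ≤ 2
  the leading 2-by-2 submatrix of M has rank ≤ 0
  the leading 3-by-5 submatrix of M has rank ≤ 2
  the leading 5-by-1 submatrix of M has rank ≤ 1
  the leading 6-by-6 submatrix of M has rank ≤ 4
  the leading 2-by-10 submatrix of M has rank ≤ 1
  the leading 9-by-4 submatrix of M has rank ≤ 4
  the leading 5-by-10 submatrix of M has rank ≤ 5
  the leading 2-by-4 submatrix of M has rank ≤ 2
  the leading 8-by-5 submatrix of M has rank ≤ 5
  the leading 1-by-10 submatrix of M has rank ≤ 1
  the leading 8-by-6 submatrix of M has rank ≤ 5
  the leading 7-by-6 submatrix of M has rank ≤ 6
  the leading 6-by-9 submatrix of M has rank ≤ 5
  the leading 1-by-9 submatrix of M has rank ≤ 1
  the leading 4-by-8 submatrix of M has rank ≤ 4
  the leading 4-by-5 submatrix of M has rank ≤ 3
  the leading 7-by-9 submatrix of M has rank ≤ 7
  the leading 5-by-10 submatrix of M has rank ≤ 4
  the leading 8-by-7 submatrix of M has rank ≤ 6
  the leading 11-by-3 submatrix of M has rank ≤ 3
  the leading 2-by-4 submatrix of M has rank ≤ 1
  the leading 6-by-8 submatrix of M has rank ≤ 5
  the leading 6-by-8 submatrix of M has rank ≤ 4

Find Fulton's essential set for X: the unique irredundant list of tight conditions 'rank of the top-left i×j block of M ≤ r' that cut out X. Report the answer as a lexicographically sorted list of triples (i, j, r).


Reconstructing r_w from the 37 given conditions:

  0 | 0 | 0 | 1 | 1 | 1 | 1 | 1 | 1 | 1 | 1
  0 | 0 | 0 | 1 | 1 | 1 | 1 | 1 | 1 | 1 | 2
  1 | 1 | 1 | 2 | 2 | 2 | 2 | 2 | 2 | 2 | 3
  1 | 1 | 2 | 3 | 3 | 3 | 3 | 3 | 3 | 3 | 4
  1 | 2 | 3 | 4 | 4 | 4 | 4 | 4 | 4 | 4 | 5
  1 | 2 | 3 | 4 | 4 | 4 | 4 | 4 | 5 | 5 | 6
  1 | 2 | 3 | 4 | 5 | 5 | 5 | 5 | 6 | 6 | 7
  1 | 2 | 3 | 4 | 5 | 5 | 6 | 6 | 7 | 7 | 8
  1 | 2 | 3 | 4 | 5 | 5 | 6 | 7 | 8 | 8 | 9
  1 | 2 | 3 | 4 | 5 | 6 | 7 | 8 | 9 | 9 | 10
  1 | 2 | 3 | 4 | 5 | 6 | 7 | 8 | 9 | 10 | 11

second differences of R give the permutation w = (4, 11, 1, 3, 2, 9, 5, 7, 8, 6, 10).

D(w) has 19 cells with 5 SE-corners; essential set:

[(2, 3, 0), (2, 10, 1), (4, 2, 1), (6, 8, 4), (9, 6, 5)]


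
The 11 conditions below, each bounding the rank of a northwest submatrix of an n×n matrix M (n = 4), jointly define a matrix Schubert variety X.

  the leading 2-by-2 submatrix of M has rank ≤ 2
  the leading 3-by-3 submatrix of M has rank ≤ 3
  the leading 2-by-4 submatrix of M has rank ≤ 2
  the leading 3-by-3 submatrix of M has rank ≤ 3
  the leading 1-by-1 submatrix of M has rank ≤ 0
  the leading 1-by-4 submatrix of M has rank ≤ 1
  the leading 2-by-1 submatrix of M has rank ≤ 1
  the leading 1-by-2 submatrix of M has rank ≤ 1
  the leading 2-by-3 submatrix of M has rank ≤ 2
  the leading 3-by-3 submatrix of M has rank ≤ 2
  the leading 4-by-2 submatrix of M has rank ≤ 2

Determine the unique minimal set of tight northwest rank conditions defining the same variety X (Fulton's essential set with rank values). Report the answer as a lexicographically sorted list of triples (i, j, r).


Computing R[i][j] = min implied NW-rank bound (n=4, 11 conditions):

  i=1: 0 | 1 | 1 | 1
  i=2: 1 | 2 | 2 | 2
  i=3: 1 | 2 | 2 | 3
  i=4: 1 | 2 | 3 | 4

so w = (2, 1, 4, 3).

D(w) has 2 cells with 2 SE-corners; essential set:

[(1, 1, 0), (3, 3, 2)]


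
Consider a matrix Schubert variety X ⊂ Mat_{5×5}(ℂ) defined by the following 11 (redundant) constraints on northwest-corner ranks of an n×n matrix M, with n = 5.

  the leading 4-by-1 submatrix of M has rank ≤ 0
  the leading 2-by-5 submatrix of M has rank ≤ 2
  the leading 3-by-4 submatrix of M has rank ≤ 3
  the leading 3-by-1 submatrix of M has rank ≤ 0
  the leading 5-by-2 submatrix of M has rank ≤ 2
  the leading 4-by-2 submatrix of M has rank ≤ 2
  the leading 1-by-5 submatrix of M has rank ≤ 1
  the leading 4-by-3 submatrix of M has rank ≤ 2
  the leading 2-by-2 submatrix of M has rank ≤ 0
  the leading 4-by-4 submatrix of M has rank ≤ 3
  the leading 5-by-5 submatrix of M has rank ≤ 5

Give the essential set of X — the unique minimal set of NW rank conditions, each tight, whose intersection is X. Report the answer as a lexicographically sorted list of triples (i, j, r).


Reconstructing r_w from the 11 given conditions:

  R[1]: 0 0 1 1 1
  R[2]: 0 0 1 2 2
  R[3]: 0 1 2 3 3
  R[4]: 0 1 2 3 4
  R[5]: 1 2 3 4 5

reading off 1-entries of Δ²R: w = (3, 4, 2, 5, 1).

Rothe diagram D(w) (6 cells), 2 SE-corners (essential conditions):

[(2, 2, 0), (4, 1, 0)]


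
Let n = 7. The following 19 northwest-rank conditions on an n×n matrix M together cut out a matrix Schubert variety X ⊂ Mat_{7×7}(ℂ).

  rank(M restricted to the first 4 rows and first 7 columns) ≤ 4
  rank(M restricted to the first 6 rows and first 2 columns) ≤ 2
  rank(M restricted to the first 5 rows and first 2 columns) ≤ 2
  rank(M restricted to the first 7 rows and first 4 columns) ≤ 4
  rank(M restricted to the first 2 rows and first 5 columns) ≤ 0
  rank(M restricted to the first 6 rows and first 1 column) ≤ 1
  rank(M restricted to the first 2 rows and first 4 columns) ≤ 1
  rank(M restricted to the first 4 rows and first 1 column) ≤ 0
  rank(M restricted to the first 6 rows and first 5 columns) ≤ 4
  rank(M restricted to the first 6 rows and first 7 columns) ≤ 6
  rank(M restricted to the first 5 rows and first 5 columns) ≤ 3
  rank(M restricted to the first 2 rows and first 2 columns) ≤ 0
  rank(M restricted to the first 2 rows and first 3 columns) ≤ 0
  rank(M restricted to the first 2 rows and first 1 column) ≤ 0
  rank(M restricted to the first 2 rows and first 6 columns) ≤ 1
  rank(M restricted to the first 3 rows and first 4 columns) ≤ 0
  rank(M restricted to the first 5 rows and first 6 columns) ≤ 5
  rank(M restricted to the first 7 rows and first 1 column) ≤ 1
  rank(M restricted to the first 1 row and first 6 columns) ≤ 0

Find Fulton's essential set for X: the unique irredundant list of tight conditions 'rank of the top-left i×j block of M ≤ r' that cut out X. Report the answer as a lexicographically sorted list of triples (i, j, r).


The tightest implied rank at each (i,j), from the 19 conditions:

  row 1: 0 0 0 0 0 0 1
  row 2: 0 0 0 0 0 1 2
  row 3: 0 0 0 0 1 2 3
  row 4: 0 1 1 1 2 3 4
  row 5: 1 2 2 2 3 4 5
  row 6: 1 2 3 3 4 5 6
  row 7: 1 2 3 4 5 6 7

hence w(1..7) = (7, 6, 5, 2, 1, 3, 4).

Fulton essential set (4 of the 16 Rothe cells):

[(1, 6, 0), (2, 5, 0), (3, 4, 0), (4, 1, 0)]


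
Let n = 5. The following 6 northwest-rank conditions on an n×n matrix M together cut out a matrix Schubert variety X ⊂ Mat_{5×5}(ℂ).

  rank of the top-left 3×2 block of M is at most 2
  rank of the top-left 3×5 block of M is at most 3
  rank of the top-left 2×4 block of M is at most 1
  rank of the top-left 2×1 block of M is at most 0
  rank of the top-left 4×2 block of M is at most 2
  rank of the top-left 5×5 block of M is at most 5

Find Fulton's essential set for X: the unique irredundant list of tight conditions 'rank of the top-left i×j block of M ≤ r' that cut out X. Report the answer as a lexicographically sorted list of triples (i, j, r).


Reconstructing r_w from the 6 given conditions:

  row 1: 0 1 1 1 1
  row 2: 0 1 1 1 2
  row 3: 1 2 2 2 3
  row 4: 1 2 3 3 4
  row 5: 1 2 3 4 5

hence w(1..5) = (2, 5, 1, 3, 4).

Fulton essential set (2 of the 4 Rothe cells):

[(2, 1, 0), (2, 4, 1)]


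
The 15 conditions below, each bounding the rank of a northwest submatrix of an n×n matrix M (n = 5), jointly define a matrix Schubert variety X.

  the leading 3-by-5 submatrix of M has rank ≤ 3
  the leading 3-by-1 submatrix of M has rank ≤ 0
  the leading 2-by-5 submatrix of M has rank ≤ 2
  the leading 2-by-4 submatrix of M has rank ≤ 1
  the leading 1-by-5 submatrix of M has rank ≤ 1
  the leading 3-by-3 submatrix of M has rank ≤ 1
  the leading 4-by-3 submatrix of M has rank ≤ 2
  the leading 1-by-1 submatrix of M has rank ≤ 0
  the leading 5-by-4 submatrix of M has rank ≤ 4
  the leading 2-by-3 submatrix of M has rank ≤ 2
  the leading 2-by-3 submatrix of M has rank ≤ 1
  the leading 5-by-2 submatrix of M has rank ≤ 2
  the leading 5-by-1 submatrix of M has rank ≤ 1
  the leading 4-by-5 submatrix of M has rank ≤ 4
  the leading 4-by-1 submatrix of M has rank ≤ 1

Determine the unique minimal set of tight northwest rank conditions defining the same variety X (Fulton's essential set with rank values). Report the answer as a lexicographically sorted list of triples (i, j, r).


Reconstructing r_w from the 15 given conditions:

  row 1: 0, 1, 1, 1, 1
  row 2: 0, 1, 1, 1, 2
  row 3: 0, 1, 1, 2, 3
  row 4: 1, 2, 2, 3, 4
  row 5: 1, 2, 3, 4, 5

second differences of R give the permutation w = (2, 5, 4, 1, 3).

Rothe diagram D(w) (6 cells), 3 SE-corners (essential conditions):

[(2, 4, 1), (3, 1, 0), (3, 3, 1)]


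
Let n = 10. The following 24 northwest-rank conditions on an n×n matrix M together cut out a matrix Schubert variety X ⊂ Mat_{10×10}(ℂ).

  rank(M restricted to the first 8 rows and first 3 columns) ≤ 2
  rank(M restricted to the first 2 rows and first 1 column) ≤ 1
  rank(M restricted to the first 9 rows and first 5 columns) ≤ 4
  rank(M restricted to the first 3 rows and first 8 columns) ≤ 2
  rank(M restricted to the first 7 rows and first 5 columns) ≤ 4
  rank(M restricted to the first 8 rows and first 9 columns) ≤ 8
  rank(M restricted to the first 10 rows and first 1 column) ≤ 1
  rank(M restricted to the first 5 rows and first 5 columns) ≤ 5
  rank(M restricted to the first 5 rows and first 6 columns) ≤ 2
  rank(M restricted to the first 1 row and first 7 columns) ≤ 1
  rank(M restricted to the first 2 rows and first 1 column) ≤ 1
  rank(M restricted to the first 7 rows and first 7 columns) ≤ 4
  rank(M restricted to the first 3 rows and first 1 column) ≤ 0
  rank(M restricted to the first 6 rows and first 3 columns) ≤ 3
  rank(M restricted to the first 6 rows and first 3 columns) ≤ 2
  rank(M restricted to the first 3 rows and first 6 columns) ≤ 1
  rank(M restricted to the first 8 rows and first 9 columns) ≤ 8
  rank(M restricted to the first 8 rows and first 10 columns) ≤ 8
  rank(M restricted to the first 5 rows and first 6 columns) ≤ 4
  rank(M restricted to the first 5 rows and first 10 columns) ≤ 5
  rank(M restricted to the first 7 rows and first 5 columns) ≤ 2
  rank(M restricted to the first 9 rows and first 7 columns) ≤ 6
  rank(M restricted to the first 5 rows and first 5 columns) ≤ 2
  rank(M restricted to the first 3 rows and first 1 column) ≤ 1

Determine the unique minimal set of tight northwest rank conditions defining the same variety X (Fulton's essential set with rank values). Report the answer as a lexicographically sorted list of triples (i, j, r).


Computing R[i][j] = min implied NW-rank bound (n=10, 24 conditions):

  i=1: 0 | 1 | 1 | 1 | 1 | 1 | 1 | 1 | 1 | 1
  i=2: 0 | 1 | 1 | 1 | 1 | 1 | 2 | 2 | 2 | 2
  i=3: 0 | 1 | 1 | 1 | 1 | 1 | 2 | 2 | 3 | 3
  i=4: 1 | 2 | 2 | 2 | 2 | 2 | 3 | 3 | 4 | 4
  i=5: 1 | 2 | 2 | 2 | 2 | 2 | 3 | 4 | 5 | 5
  i=6: 1 | 2 | 2 | 2 | 2 | 3 | 4 | 5 | 6 | 6
  i=7: 1 | 2 | 2 | 2 | 2 | 3 | 4 | 5 | 6 | 7
  i=8: 1 | 2 | 2 | 3 | 3 | 4 | 5 | 6 | 7 | 8
  i=9: 1 | 2 | 3 | 4 | 4 | 5 | 6 | 7 | 8 | 9
  i=10: 1 | 2 | 3 | 4 | 5 | 6 | 7 | 8 | 9 | 10

hence w(1..10) = (2, 7, 9, 1, 8, 6, 10, 4, 3, 5).

6 SE-corners of the 23-cell Rothe diagram give Ess(w):

[(3, 1, 0), (3, 6, 1), (3, 8, 2), (5, 6, 2), (7, 5, 2), (8, 3, 2)]


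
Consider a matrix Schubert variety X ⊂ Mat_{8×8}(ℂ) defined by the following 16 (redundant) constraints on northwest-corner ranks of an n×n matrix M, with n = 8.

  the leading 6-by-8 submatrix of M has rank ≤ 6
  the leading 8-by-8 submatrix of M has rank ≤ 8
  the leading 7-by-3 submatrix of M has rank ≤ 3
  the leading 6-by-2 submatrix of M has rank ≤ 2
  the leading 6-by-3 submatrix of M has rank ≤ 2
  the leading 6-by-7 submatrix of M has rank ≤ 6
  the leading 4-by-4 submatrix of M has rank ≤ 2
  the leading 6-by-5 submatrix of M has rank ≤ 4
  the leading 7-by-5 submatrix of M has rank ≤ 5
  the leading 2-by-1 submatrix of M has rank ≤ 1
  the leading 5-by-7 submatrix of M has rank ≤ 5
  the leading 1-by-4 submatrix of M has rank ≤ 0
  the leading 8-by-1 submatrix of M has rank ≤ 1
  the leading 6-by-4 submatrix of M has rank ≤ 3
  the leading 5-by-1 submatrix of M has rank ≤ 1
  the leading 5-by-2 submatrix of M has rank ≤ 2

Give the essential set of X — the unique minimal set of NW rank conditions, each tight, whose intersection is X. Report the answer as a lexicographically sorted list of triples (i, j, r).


Recovering R(i,j) via the rank-extension bound from the 16 conditions:

  0 | 0 | 0 | 0 | 1 | 1 | 1 | 1
  1 | 1 | 1 | 1 | 2 | 2 | 2 | 2
  1 | 2 | 2 | 2 | 3 | 3 | 3 | 3
  1 | 2 | 2 | 2 | 3 | 4 | 4 | 4
  1 | 2 | 2 | 3 | 4 | 5 | 5 | 5
  1 | 2 | 2 | 3 | 4 | 5 | 6 | 6
  1 | 2 | 3 | 4 | 5 | 6 | 7 | 7
  1 | 2 | 3 | 4 | 5 | 6 | 7 | 8

second differences of R give the permutation w = (5, 1, 2, 6, 4, 7, 3, 8).

|D(w)|=8, |Ess(w)|=3:

[(1, 4, 0), (4, 4, 2), (6, 3, 2)]


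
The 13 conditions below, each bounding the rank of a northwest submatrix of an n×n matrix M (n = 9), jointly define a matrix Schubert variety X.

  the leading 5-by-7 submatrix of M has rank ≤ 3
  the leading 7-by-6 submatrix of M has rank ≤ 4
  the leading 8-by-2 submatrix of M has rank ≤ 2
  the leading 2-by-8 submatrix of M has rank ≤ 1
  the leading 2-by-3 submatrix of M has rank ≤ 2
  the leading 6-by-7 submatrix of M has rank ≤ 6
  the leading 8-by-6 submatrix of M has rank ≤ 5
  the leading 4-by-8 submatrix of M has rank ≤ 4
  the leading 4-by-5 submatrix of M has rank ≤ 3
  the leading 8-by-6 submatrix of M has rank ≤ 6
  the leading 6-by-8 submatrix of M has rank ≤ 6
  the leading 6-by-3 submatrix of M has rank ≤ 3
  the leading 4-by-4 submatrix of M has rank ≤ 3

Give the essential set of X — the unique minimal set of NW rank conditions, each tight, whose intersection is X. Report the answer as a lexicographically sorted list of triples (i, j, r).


Computing R[i][j] = min implied NW-rank bound (n=9, 13 conditions):

  row 1: 1 | 1 | 1 | 1 | 1 | 1 | 1 | 1 | 1
  row 2: 1 | 1 | 1 | 1 | 1 | 1 | 1 | 1 | 2
  row 3: 1 | 2 | 2 | 2 | 2 | 2 | 2 | 2 | 3
  row 4: 1 | 2 | 3 | 3 | 3 | 3 | 3 | 3 | 4
  row 5: 1 | 2 | 3 | 3 | 3 | 3 | 3 | 4 | 5
  row 6: 1 | 2 | 3 | 4 | 4 | 4 | 4 | 5 | 6
  row 7: 1 | 2 | 3 | 4 | 4 | 4 | 5 | 6 | 7
  row 8: 1 | 2 | 3 | 4 | 5 | 5 | 6 | 7 | 8
  row 9: 1 | 2 | 3 | 4 | 5 | 6 | 7 | 8 | 9

the unique w with this rank table is (1, 9, 2, 3, 8, 4, 7, 5, 6).

Fulton essential set (3 of the 13 Rothe cells):

[(2, 8, 1), (5, 7, 3), (7, 6, 4)]


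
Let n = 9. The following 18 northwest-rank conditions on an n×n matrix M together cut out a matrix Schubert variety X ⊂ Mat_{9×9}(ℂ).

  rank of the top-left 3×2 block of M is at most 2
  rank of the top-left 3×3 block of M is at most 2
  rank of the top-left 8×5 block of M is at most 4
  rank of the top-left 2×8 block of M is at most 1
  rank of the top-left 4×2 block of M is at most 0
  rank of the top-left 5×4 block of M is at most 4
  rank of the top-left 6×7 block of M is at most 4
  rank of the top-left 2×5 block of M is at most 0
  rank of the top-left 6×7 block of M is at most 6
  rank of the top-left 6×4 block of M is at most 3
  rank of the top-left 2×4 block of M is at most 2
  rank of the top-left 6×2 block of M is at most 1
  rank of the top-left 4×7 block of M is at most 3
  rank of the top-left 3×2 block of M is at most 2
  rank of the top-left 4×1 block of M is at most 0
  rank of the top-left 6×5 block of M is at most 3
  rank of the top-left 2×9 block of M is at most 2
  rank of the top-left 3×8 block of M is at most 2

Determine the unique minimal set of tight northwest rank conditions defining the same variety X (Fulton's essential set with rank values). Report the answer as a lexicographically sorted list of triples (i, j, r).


Propagating the 18 rank bounds to every northwest block:

  0 | 0 | 0 | 0 | 0 | 1 | 1 | 1 | 1
  0 | 0 | 0 | 0 | 0 | 1 | 1 | 1 | 2
  0 | 0 | 1 | 1 | 1 | 2 | 2 | 2 | 3
  0 | 0 | 1 | 2 | 2 | 3 | 3 | 3 | 4
  1 | 1 | 2 | 3 | 3 | 4 | 4 | 4 | 5
  1 | 1 | 2 | 3 | 3 | 4 | 4 | 5 | 6
  1 | 2 | 3 | 4 | 4 | 5 | 5 | 6 | 7
  1 | 2 | 3 | 4 | 4 | 5 | 6 | 7 | 8
  1 | 2 | 3 | 4 | 5 | 6 | 7 | 8 | 9

second differences of R give the permutation w = (6, 9, 3, 4, 1, 8, 2, 7, 5).

D(w) has 20 cells with 7 SE-corners; essential set:

[(2, 5, 0), (2, 8, 1), (4, 2, 0), (6, 2, 1), (6, 5, 3), (6, 7, 4), (8, 5, 4)]


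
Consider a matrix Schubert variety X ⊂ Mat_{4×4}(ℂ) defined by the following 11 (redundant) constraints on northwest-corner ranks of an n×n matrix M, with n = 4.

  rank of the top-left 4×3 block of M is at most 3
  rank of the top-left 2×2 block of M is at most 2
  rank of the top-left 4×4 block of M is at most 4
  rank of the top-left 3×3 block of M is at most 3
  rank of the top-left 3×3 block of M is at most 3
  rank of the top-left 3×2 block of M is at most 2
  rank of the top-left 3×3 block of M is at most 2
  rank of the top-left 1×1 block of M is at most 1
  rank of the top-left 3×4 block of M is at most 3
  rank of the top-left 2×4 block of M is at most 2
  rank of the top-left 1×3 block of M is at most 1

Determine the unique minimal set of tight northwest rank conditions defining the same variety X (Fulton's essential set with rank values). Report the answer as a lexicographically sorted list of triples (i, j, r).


Recovering R(i,j) via the rank-extension bound from the 11 conditions:

  R[1]: 1 1 1 1
  R[2]: 1 2 2 2
  R[3]: 1 2 2 3
  R[4]: 1 2 3 4

reading off 1-entries of Δ²R: w = (1, 2, 4, 3).

1 SE-corner of the 1-cell Rothe diagram gives Ess(w):

[(3, 3, 2)]


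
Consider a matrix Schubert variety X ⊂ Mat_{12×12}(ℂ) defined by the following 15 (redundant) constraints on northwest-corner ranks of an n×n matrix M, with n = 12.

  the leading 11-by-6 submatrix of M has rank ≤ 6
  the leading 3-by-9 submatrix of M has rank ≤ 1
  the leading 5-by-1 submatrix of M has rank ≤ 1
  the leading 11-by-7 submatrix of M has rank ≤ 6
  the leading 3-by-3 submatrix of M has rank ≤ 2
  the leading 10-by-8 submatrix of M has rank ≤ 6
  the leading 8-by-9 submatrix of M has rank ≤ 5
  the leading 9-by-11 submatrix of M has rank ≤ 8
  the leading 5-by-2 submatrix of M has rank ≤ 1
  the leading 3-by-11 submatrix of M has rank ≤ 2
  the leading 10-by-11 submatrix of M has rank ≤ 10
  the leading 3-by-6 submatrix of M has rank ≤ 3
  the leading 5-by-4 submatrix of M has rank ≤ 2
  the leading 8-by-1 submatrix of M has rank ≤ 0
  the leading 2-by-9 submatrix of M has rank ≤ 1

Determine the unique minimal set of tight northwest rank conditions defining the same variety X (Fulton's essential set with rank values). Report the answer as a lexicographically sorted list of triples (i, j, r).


Computing R[i][j] = min implied NW-rank bound (n=12, 15 conditions):

  i=1: 0 | 1 | 1 | 1 | 1 | 1 | 1 | 1 | 1 | 1 | 1 | 1
  i=2: 0 | 1 | 1 | 1 | 1 | 1 | 1 | 1 | 1 | 2 | 2 | 2
  i=3: 0 | 1 | 1 | 1 | 1 | 1 | 1 | 1 | 1 | 2 | 2 | 3
  i=4: 0 | 1 | 2 | 2 | 2 | 2 | 2 | 2 | 2 | 3 | 3 | 4
  i=5: 0 | 1 | 2 | 2 | 3 | 3 | 3 | 3 | 3 | 4 | 4 | 5
  i=6: 0 | 1 | 2 | 3 | 4 | 4 | 4 | 4 | 4 | 5 | 5 | 6
  i=7: 0 | 1 | 2 | 3 | 4 | 5 | 5 | 5 | 5 | 6 | 6 | 7
  i=8: 0 | 1 | 2 | 3 | 4 | 5 | 5 | 5 | 5 | 6 | 7 | 8
  i=9: 1 | 2 | 3 | 4 | 5 | 6 | 6 | 6 | 6 | 7 | 8 | 9
  i=10: 1 | 2 | 3 | 4 | 5 | 6 | 6 | 6 | 7 | 8 | 9 | 10
  i=11: 1 | 2 | 3 | 4 | 5 | 6 | 6 | 7 | 8 | 9 | 10 | 11
  i=12: 1 | 2 | 3 | 4 | 5 | 6 | 7 | 8 | 9 | 10 | 11 | 12

second differences of R give the permutation w = (2, 10, 12, 3, 5, 4, 6, 11, 1, 9, 8, 7).

|D(w)|=30, |Ess(w)|=7:

[(3, 9, 1), (3, 11, 2), (5, 4, 2), (8, 1, 0), (8, 9, 5), (10, 8, 6), (11, 7, 6)]


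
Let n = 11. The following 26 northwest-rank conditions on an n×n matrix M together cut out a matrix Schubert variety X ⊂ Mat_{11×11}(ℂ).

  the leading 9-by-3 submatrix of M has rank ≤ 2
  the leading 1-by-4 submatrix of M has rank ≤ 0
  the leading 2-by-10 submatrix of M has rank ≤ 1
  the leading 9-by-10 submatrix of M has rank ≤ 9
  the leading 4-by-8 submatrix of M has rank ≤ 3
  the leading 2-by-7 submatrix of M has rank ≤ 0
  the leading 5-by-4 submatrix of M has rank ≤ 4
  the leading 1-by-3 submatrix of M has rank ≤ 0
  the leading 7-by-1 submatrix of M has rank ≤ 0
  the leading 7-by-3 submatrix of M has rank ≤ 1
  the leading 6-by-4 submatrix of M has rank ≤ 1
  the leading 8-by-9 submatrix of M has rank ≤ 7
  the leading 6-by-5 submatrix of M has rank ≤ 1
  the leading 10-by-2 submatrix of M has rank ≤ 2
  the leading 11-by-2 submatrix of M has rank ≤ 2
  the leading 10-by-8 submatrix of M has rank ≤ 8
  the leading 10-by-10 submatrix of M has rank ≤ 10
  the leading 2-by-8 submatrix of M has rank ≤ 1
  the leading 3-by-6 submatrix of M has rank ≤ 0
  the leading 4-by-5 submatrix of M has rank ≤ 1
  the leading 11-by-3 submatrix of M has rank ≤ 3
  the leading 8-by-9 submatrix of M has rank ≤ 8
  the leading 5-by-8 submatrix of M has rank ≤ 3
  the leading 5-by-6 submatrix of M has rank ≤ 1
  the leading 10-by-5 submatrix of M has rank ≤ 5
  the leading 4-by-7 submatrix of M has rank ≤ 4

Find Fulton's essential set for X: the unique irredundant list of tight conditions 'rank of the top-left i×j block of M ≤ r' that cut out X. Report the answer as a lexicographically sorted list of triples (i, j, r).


Computing R[i][j] = min implied NW-rank bound (n=11, 26 conditions):

  R[1]: 0, 0, 0, 0, 0, 0, 0, 1, 1, 1, 1
  R[2]: 0, 0, 0, 0, 0, 0, 0, 1, 1, 1, 2
  R[3]: 0, 0, 0, 0, 0, 0, 1, 2, 2, 2, 3
  R[4]: 0, 1, 1, 1, 1, 1, 2, 3, 3, 3, 4
  R[5]: 0, 1, 1, 1, 1, 1, 2, 3, 4, 4, 5
  R[6]: 0, 1, 1, 1, 1, 2, 3, 4, 5, 5, 6
  R[7]: 0, 1, 1, 2, 2, 3, 4, 5, 6, 6, 7
  R[8]: 1, 2, 2, 3, 3, 4, 5, 6, 7, 7, 8
  R[9]: 1, 2, 2, 3, 4, 5, 6, 7, 8, 8, 9
  R[10]: 1, 2, 3, 4, 5, 6, 7, 8, 9, 9, 10
  R[11]: 1, 2, 3, 4, 5, 6, 7, 8, 9, 10, 11

so w = (8, 11, 7, 2, 9, 6, 4, 1, 5, 3, 10).

D(w) has 35 cells with 8 SE-corners; essential set:

[(2, 7, 0), (2, 10, 1), (3, 6, 0), (5, 6, 1), (6, 5, 1), (7, 1, 0), (7, 3, 1), (9, 3, 2)]


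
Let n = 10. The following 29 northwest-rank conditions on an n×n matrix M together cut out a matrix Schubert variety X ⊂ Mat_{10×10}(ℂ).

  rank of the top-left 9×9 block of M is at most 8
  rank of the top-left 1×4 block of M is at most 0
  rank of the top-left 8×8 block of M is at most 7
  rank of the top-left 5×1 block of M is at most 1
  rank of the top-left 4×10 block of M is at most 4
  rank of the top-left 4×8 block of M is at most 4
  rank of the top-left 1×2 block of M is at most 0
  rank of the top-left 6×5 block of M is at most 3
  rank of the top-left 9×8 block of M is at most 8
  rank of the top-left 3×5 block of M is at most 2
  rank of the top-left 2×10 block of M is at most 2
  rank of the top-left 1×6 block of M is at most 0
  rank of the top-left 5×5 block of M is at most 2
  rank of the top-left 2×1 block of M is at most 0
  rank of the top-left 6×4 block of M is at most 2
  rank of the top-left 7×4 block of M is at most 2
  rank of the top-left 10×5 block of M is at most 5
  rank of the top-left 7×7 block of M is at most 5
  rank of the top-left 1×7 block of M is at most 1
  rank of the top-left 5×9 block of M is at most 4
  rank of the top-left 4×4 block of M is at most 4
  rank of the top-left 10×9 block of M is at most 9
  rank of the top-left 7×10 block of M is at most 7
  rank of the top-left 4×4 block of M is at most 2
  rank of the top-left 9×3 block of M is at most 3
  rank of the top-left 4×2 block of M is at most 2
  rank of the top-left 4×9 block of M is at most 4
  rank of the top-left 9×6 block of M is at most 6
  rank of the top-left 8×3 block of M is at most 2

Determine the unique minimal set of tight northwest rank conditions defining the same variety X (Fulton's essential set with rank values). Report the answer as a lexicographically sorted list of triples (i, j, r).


Recovering R(i,j) via the rank-extension bound from the 29 conditions:

  0, 0, 0, 0, 0, 0, 1, 1, 1, 1
  0, 1, 1, 1, 1, 1, 2, 2, 2, 2
  1, 2, 2, 2, 2, 2, 3, 3, 3, 3
  1, 2, 2, 2, 2, 3, 4, 4, 4, 4
  1, 2, 2, 2, 2, 3, 4, 4, 4, 5
  1, 2, 2, 2, 3, 4, 5, 5, 5, 6
  1, 2, 2, 2, 3, 4, 5, 6, 6, 7
  1, 2, 2, 3, 4, 5, 6, 7, 7, 8
  1, 2, 3, 4, 5, 6, 7, 8, 8, 9
  1, 2, 3, 4, 5, 6, 7, 8, 9, 10

hence w(1..10) = (7, 2, 1, 6, 10, 5, 8, 4, 3, 9).

Fulton essential set (6 of the 20 Rothe cells):

[(1, 6, 0), (2, 1, 0), (5, 5, 2), (5, 9, 4), (7, 4, 2), (8, 3, 2)]


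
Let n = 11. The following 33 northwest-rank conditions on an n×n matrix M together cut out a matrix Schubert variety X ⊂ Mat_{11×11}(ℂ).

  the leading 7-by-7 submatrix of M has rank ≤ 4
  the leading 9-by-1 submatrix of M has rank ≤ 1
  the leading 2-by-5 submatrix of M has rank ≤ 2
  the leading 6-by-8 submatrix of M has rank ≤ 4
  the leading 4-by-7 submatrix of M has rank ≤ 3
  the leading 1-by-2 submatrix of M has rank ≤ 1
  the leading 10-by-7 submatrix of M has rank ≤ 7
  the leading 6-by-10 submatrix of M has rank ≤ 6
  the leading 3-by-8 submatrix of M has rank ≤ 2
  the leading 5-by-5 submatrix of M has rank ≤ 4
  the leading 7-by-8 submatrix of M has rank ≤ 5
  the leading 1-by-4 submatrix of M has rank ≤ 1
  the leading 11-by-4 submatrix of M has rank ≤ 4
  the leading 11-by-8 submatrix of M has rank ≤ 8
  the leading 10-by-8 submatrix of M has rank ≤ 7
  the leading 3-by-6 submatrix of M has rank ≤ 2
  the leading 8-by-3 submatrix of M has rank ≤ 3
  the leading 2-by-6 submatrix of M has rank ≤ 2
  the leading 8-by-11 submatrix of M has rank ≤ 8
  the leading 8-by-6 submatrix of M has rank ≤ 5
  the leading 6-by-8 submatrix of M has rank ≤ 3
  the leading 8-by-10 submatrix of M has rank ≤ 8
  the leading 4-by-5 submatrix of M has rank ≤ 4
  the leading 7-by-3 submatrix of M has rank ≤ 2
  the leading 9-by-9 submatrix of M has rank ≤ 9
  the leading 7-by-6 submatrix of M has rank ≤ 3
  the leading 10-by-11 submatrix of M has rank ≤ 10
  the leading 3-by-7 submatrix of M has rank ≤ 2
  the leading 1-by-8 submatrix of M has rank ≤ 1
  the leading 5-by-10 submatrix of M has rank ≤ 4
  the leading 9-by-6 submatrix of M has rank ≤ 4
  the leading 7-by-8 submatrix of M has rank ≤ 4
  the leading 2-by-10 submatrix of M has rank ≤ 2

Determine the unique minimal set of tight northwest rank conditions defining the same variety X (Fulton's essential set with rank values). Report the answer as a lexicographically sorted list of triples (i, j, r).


Computing R[i][j] = min implied NW-rank bound (n=11, 33 conditions):

  R[1]: 1, 1, 1, 1, 1, 1, 1, 1, 1, 1, 1
  R[2]: 1, 2, 2, 2, 2, 2, 2, 2, 2, 2, 2
  R[3]: 1, 2, 2, 2, 2, 2, 2, 2, 3, 3, 3
  R[4]: 1, 2, 2, 3, 3, 3, 3, 3, 4, 4, 4
  R[5]: 1, 2, 2, 3, 3, 3, 3, 3, 4, 4, 5
  R[6]: 1, 2, 2, 3, 3, 3, 3, 3, 4, 5, 6
  R[7]: 1, 2, 2, 3, 3, 3, 4, 4, 5, 6, 7
  R[8]: 1, 2, 3, 4, 4, 4, 5, 5, 6, 7, 8
  R[9]: 1, 2, 3, 4, 4, 4, 5, 6, 7, 8, 9
  R[10]: 1, 2, 3, 4, 5, 5, 6, 7, 8, 9, 10
  R[11]: 1, 2, 3, 4, 5, 6, 7, 8, 9, 10, 11

so w = (1, 2, 9, 4, 11, 10, 7, 3, 8, 5, 6).

ℓ(w)=23; the 6 essential cells (i,j,r):

[(3, 8, 2), (5, 10, 4), (6, 8, 3), (7, 3, 2), (7, 6, 3), (9, 6, 4)]


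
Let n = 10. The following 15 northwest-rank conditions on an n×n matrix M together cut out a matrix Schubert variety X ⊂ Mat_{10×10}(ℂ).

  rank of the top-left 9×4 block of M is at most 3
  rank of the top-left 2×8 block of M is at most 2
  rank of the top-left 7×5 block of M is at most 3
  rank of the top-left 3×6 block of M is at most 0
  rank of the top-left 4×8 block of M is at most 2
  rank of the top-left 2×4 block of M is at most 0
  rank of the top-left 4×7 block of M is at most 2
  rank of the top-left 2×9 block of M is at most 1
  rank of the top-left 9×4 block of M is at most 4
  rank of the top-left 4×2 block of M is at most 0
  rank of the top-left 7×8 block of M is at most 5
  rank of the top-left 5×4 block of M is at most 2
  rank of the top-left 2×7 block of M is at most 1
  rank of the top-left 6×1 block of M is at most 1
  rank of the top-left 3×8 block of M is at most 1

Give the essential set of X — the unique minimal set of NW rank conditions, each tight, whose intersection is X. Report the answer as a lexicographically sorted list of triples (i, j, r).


Recovering R(i,j) via the rank-extension bound from the 15 conditions:

  i=1: 0  0  0  0  0  0  1  1  1  1
  i=2: 0  0  0  0  0  0  1  1  1  2
  i=3: 0  0  0  0  0  0  1  1  2  3
  i=4: 0  0  1  1  1  1  2  2  3  4
  i=5: 1  1  2  2  2  2  3  3  4  5
  i=6: 1  2  3  3  3  3  4  4  5  6
  i=7: 1  2  3  3  3  4  5  5  6  7
  i=8: 1  2  3  3  4  5  6  6  7  8
  i=9: 1  2  3  3  4  5  6  7  8  9
  i=10: 1  2  3  4  5  6  7  8  9  10

hence w(1..10) = (7, 10, 9, 3, 1, 2, 6, 5, 8, 4).

Rothe diagram D(w) (27 cells), 6 SE-corners (essential conditions):

[(2, 9, 1), (3, 6, 0), (3, 8, 1), (4, 2, 0), (7, 5, 3), (9, 4, 3)]


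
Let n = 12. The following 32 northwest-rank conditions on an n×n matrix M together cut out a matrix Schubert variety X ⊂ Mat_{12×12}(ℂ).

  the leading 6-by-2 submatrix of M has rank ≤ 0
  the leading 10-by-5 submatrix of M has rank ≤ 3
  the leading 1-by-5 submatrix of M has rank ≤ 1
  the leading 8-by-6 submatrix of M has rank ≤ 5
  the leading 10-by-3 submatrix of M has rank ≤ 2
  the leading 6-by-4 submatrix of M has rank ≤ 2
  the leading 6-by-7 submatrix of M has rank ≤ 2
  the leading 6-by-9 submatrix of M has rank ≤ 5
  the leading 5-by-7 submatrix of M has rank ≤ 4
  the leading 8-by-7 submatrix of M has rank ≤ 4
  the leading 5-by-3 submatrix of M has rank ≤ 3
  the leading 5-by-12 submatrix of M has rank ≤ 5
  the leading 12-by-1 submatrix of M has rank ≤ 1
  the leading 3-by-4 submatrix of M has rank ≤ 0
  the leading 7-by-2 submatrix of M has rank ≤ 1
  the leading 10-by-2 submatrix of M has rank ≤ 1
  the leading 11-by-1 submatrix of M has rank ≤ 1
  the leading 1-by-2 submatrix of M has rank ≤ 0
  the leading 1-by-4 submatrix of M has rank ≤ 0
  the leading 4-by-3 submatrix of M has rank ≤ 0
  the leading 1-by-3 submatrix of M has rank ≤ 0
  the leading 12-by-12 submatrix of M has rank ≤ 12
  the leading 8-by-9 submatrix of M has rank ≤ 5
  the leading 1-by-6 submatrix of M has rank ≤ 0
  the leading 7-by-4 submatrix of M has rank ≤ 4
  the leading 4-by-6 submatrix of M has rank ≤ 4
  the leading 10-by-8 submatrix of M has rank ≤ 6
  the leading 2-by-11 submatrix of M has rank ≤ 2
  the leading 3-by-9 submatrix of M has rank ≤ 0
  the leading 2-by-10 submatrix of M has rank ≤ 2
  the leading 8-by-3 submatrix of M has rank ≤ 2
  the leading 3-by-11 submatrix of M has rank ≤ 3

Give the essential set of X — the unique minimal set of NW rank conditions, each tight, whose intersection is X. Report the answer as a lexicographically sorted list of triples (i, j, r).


The tightest implied rank at each (i,j), from the 32 conditions:

  i=1: 0, 0, 0, 0, 0, 0, 0, 0, 0, 1, 1, 1
  i=2: 0, 0, 0, 0, 0, 0, 0, 0, 0, 1, 2, 2
  i=3: 0, 0, 0, 0, 0, 0, 0, 0, 0, 1, 2, 3
  i=4: 0, 0, 0, 1, 1, 1, 1, 1, 1, 2, 3, 4
  i=5: 0, 0, 1, 2, 2, 2, 2, 2, 2, 3, 4, 5
  i=6: 0, 0, 1, 2, 2, 2, 2, 3, 3, 4, 5, 6
  i=7: 1, 1, 2, 3, 3, 3, 3, 4, 4, 5, 6, 7
  i=8: 1, 1, 2, 3, 3, 4, 4, 5, 5, 6, 7, 8
  i=9: 1, 1, 2, 3, 3, 4, 5, 6, 6, 7, 8, 9
  i=10: 1, 1, 2, 3, 3, 4, 5, 6, 7, 8, 9, 10
  i=11: 1, 2, 3, 4, 4, 5, 6, 7, 8, 9, 10, 11
  i=12: 1, 2, 3, 4, 5, 6, 7, 8, 9, 10, 11, 12

reading off 1-entries of Δ²R: w = (10, 11, 12, 4, 3, 8, 1, 6, 7, 9, 2, 5).

|D(w)|=43, |Ess(w)|=6:

[(3, 9, 0), (4, 3, 0), (6, 2, 0), (6, 7, 2), (10, 2, 1), (10, 5, 3)]
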